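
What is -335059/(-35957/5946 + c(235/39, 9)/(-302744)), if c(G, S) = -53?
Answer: 301572503936808/5442725435 ≈ 55408.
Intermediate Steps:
-335059/(-35957/5946 + c(235/39, 9)/(-302744)) = -335059/(-35957/5946 - 53/(-302744)) = -335059/(-35957*1/5946 - 53*(-1/302744)) = -335059/(-35957/5946 + 53/302744) = -335059/(-5442725435/900057912) = -335059*(-900057912/5442725435) = 301572503936808/5442725435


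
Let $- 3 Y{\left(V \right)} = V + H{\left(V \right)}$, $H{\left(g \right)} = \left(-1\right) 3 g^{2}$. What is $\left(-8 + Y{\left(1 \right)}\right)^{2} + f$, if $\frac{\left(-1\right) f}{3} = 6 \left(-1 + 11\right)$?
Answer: $- \frac{1136}{9} \approx -126.22$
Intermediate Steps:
$H{\left(g \right)} = - 3 g^{2}$
$Y{\left(V \right)} = V^{2} - \frac{V}{3}$ ($Y{\left(V \right)} = - \frac{V - 3 V^{2}}{3} = V^{2} - \frac{V}{3}$)
$f = -180$ ($f = - 3 \cdot 6 \left(-1 + 11\right) = - 3 \cdot 6 \cdot 10 = \left(-3\right) 60 = -180$)
$\left(-8 + Y{\left(1 \right)}\right)^{2} + f = \left(-8 + 1 \left(- \frac{1}{3} + 1\right)\right)^{2} - 180 = \left(-8 + 1 \cdot \frac{2}{3}\right)^{2} - 180 = \left(-8 + \frac{2}{3}\right)^{2} - 180 = \left(- \frac{22}{3}\right)^{2} - 180 = \frac{484}{9} - 180 = - \frac{1136}{9}$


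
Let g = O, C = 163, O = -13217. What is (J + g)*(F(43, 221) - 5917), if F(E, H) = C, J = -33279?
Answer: 267537984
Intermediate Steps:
F(E, H) = 163
g = -13217
(J + g)*(F(43, 221) - 5917) = (-33279 - 13217)*(163 - 5917) = -46496*(-5754) = 267537984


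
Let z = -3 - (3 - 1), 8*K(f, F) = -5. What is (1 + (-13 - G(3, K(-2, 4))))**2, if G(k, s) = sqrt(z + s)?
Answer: 1107/8 + 18*I*sqrt(10) ≈ 138.38 + 56.921*I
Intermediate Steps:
K(f, F) = -5/8 (K(f, F) = (1/8)*(-5) = -5/8)
z = -5 (z = -3 - 1*2 = -3 - 2 = -5)
G(k, s) = sqrt(-5 + s)
(1 + (-13 - G(3, K(-2, 4))))**2 = (1 + (-13 - sqrt(-5 - 5/8)))**2 = (1 + (-13 - sqrt(-45/8)))**2 = (1 + (-13 - 3*I*sqrt(10)/4))**2 = (-12 - 3*I*sqrt(10)/4)**2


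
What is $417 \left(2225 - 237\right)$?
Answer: $828996$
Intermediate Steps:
$417 \left(2225 - 237\right) = 417 \cdot 1988 = 828996$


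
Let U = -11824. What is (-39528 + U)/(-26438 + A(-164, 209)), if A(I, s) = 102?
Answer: 6419/3292 ≈ 1.9499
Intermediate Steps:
(-39528 + U)/(-26438 + A(-164, 209)) = (-39528 - 11824)/(-26438 + 102) = -51352/(-26336) = -51352*(-1/26336) = 6419/3292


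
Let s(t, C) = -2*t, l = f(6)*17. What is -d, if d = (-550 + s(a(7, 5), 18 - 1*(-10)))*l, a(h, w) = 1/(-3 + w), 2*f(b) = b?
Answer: 28101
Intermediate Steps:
f(b) = b/2
l = 51 (l = ((½)*6)*17 = 3*17 = 51)
d = -28101 (d = (-550 - 2/(-3 + 5))*51 = (-550 - 2/2)*51 = (-550 - 2*½)*51 = (-550 - 1)*51 = -551*51 = -28101)
-d = -1*(-28101) = 28101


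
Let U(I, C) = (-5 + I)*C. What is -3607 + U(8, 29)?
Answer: -3520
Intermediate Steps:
U(I, C) = C*(-5 + I)
-3607 + U(8, 29) = -3607 + 29*(-5 + 8) = -3607 + 29*3 = -3607 + 87 = -3520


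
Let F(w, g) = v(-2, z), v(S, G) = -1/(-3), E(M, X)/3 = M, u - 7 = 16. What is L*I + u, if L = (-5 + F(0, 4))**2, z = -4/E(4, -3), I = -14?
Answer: -2537/9 ≈ -281.89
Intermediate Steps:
u = 23 (u = 7 + 16 = 23)
E(M, X) = 3*M
z = -1/3 (z = -4/(3*4) = -4/12 = -4*1/12 = -1/3 ≈ -0.33333)
v(S, G) = 1/3 (v(S, G) = -1*(-1/3) = 1/3)
F(w, g) = 1/3
L = 196/9 (L = (-5 + 1/3)**2 = (-14/3)**2 = 196/9 ≈ 21.778)
L*I + u = (196/9)*(-14) + 23 = -2744/9 + 23 = -2537/9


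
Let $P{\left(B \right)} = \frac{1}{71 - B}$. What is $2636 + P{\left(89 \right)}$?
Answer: $\frac{47447}{18} \approx 2635.9$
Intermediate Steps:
$2636 + P{\left(89 \right)} = 2636 - \frac{1}{-71 + 89} = 2636 - \frac{1}{18} = \frac{47447}{18}$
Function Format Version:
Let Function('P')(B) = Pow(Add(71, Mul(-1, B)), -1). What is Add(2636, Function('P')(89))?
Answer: Rational(47447, 18) ≈ 2635.9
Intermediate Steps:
Add(2636, Function('P')(89)) = Add(2636, Mul(-1, Pow(Add(-71, 89), -1))) = Add(2636, Mul(-1, Pow(18, -1))) = Add(2636, Mul(-1, Rational(1, 18))) = Add(2636, Rational(-1, 18)) = Rational(47447, 18)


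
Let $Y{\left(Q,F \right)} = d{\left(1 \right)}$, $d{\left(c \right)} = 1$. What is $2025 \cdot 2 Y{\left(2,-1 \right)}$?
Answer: $4050$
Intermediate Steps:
$Y{\left(Q,F \right)} = 1$
$2025 \cdot 2 Y{\left(2,-1 \right)} = 2025 \cdot 2 \cdot 1 = 2025 \cdot 2 = 4050$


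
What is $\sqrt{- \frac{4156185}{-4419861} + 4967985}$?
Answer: $\frac{11 \sqrt{89118876178602230}}{1473287} \approx 2228.9$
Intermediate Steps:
$\sqrt{- \frac{4156185}{-4419861} + 4967985} = \sqrt{\left(-4156185\right) \left(- \frac{1}{4419861}\right) + 4967985} = \sqrt{\frac{1385395}{1473287} + 4967985} = \sqrt{\frac{7319269102090}{1473287}} = \frac{11 \sqrt{89118876178602230}}{1473287}$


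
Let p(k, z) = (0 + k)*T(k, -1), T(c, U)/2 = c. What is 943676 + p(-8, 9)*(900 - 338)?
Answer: 1015612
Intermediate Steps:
T(c, U) = 2*c
p(k, z) = 2*k**2 (p(k, z) = (0 + k)*(2*k) = k*(2*k) = 2*k**2)
943676 + p(-8, 9)*(900 - 338) = 943676 + (2*(-8)**2)*(900 - 338) = 943676 + (2*64)*562 = 943676 + 128*562 = 943676 + 71936 = 1015612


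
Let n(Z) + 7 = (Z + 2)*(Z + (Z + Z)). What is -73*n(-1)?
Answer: 730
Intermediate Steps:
n(Z) = -7 + 3*Z*(2 + Z) (n(Z) = -7 + (Z + 2)*(Z + (Z + Z)) = -7 + (2 + Z)*(Z + 2*Z) = -7 + (2 + Z)*(3*Z) = -7 + 3*Z*(2 + Z))
-73*n(-1) = -73*(-7 + 3*(-1)² + 6*(-1)) = -73*(-7 + 3*1 - 6) = -73*(-7 + 3 - 6) = -73*(-10) = 730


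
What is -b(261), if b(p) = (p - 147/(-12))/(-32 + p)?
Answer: -1093/916 ≈ -1.1932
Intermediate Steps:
b(p) = (49/4 + p)/(-32 + p) (b(p) = (p - 147*(-1/12))/(-32 + p) = (p + 49/4)/(-32 + p) = (49/4 + p)/(-32 + p))
-b(261) = -(49/4 + 261)/(-32 + 261) = -1093/(229*4) = -1*1093/916 = -1093/916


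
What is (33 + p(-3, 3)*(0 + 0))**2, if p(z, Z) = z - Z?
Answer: 1089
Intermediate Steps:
(33 + p(-3, 3)*(0 + 0))**2 = (33 + (-3 - 1*3)*(0 + 0))**2 = (33 + (-3 - 3)*0)**2 = (33 - 6*0)**2 = (33 + 0)**2 = 33**2 = 1089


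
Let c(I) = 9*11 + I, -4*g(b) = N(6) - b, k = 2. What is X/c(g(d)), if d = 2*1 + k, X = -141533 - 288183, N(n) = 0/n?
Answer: -107429/25 ≈ -4297.2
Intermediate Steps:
N(n) = 0
X = -429716
d = 4 (d = 2*1 + 2 = 2 + 2 = 4)
g(b) = b/4 (g(b) = -(0 - b)/4 = -(-1)*b/4 = b/4)
c(I) = 99 + I
X/c(g(d)) = -429716/(99 + (¼)*4) = -429716/(99 + 1) = -429716/100 = -429716*1/100 = -107429/25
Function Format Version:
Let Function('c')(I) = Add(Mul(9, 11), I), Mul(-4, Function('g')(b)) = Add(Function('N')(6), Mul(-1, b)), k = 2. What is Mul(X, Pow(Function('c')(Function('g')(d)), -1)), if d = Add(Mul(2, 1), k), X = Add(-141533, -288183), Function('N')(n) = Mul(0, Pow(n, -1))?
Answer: Rational(-107429, 25) ≈ -4297.2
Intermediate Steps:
Function('N')(n) = 0
X = -429716
d = 4 (d = Add(Mul(2, 1), 2) = Add(2, 2) = 4)
Function('g')(b) = Mul(Rational(1, 4), b) (Function('g')(b) = Mul(Rational(-1, 4), Add(0, Mul(-1, b))) = Mul(Rational(-1, 4), Mul(-1, b)) = Mul(Rational(1, 4), b))
Function('c')(I) = Add(99, I)
Mul(X, Pow(Function('c')(Function('g')(d)), -1)) = Mul(-429716, Pow(Add(99, Mul(Rational(1, 4), 4)), -1)) = Mul(-429716, Pow(Add(99, 1), -1)) = Mul(-429716, Pow(100, -1)) = Mul(-429716, Rational(1, 100)) = Rational(-107429, 25)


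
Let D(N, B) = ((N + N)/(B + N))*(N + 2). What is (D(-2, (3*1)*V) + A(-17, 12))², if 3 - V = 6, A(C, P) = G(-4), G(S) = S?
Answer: 16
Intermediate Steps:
A(C, P) = -4
V = -3 (V = 3 - 1*6 = 3 - 6 = -3)
D(N, B) = 2*N*(2 + N)/(B + N) (D(N, B) = ((2*N)/(B + N))*(2 + N) = (2*N/(B + N))*(2 + N) = 2*N*(2 + N)/(B + N))
(D(-2, (3*1)*V) + A(-17, 12))² = (2*(-2)*(2 - 2)/((3*1)*(-3) - 2) - 4)² = (2*(-2)*0/(3*(-3) - 2) - 4)² = (2*(-2)*0/(-9 - 2) - 4)² = (2*(-2)*0/(-11) - 4)² = (2*(-2)*(-1/11)*0 - 4)² = (0 - 4)² = (-4)² = 16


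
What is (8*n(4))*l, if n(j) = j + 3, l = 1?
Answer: 56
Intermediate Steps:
n(j) = 3 + j
(8*n(4))*l = (8*(3 + 4))*1 = (8*7)*1 = 56*1 = 56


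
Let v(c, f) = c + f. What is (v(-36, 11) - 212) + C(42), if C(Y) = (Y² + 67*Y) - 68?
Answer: 4273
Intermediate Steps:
C(Y) = -68 + Y² + 67*Y
(v(-36, 11) - 212) + C(42) = ((-36 + 11) - 212) + (-68 + 42² + 67*42) = (-25 - 212) + (-68 + 1764 + 2814) = -237 + 4510 = 4273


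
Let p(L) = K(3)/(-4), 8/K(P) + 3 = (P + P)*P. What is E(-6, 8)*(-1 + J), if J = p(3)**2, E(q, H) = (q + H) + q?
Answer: 884/225 ≈ 3.9289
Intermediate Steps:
K(P) = 8/(-3 + 2*P**2) (K(P) = 8/(-3 + (P + P)*P) = 8/(-3 + (2*P)*P) = 8/(-3 + 2*P**2))
E(q, H) = H + 2*q (E(q, H) = (H + q) + q = H + 2*q)
p(L) = -2/15 (p(L) = (8/(-3 + 2*3**2))/(-4) = (8/(-3 + 2*9))*(-1/4) = (8/(-3 + 18))*(-1/4) = (8/15)*(-1/4) = -2/15)
J = 4/225 (J = (-2/15)**2 = 4/225 ≈ 0.017778)
E(-6, 8)*(-1 + J) = (8 + 2*(-6))*(-1 + 4/225) = (8 - 12)*(-221/225) = -4*(-221/225) = 884/225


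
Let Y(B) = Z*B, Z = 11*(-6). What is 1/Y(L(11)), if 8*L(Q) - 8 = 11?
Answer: -4/627 ≈ -0.0063796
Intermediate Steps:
L(Q) = 19/8 (L(Q) = 1 + (⅛)*11 = 1 + 11/8 = 19/8)
Z = -66
Y(B) = -66*B
1/Y(L(11)) = 1/(-66*19/8) = 1/(-627/4) = -4/627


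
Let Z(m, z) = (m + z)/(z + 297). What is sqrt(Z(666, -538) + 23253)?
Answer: sqrt(1350526645)/241 ≈ 152.49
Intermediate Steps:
Z(m, z) = (m + z)/(297 + z)
sqrt(Z(666, -538) + 23253) = sqrt((666 - 538)/(297 - 538) + 23253) = sqrt(128/(-241) + 23253) = sqrt(-1/241*128 + 23253) = sqrt(-128/241 + 23253) = sqrt(5603845/241) = sqrt(1350526645)/241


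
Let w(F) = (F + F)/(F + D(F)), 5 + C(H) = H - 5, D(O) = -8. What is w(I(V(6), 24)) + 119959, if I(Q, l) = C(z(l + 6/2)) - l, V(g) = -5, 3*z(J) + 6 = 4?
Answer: 959685/8 ≈ 1.1996e+5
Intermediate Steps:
z(J) = -⅔ (z(J) = -2 + (⅓)*4 = -2 + 4/3 = -⅔)
C(H) = -10 + H (C(H) = -5 + (H - 5) = -5 + (-5 + H) = -10 + H)
I(Q, l) = -32/3 - l (I(Q, l) = (-10 - ⅔) - l = -32/3 - l)
w(F) = 2*F/(-8 + F) (w(F) = (F + F)/(F - 8) = (2*F)/(-8 + F) = 2*F/(-8 + F))
w(I(V(6), 24)) + 119959 = 2*(-32/3 - 1*24)/(-8 + (-32/3 - 1*24)) + 119959 = 2*(-32/3 - 24)/(-8 + (-32/3 - 24)) + 119959 = 2*(-104/3)/(-8 - 104/3) + 119959 = 2*(-104/3)/(-128/3) + 119959 = 2*(-104/3)*(-3/128) + 119959 = 13/8 + 119959 = 959685/8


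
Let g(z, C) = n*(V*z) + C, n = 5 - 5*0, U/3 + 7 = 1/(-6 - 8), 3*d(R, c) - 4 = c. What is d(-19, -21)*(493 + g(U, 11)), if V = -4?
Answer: -36822/7 ≈ -5260.3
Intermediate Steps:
d(R, c) = 4/3 + c/3
U = -297/14 (U = -21 + 3/(-6 - 8) = -21 + 3/(-14) = -21 + 3*(-1/14) = -21 - 3/14 = -297/14 ≈ -21.214)
n = 5 (n = 5 + 0 = 5)
g(z, C) = C - 20*z (g(z, C) = 5*(-4*z) + C = -20*z + C = C - 20*z)
d(-19, -21)*(493 + g(U, 11)) = (4/3 + (1/3)*(-21))*(493 + (11 - 20*(-297/14))) = (4/3 - 7)*(493 + (11 + 2970/7)) = -17*(493 + 3047/7)/3 = -17/3*6498/7 = -36822/7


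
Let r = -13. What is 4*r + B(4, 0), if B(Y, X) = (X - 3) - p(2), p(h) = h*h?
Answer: -59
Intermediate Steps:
p(h) = h**2
B(Y, X) = -7 + X (B(Y, X) = (X - 3) - 1*2**2 = (-3 + X) - 1*4 = (-3 + X) - 4 = -7 + X)
4*r + B(4, 0) = 4*(-13) + (-7 + 0) = -52 - 7 = -59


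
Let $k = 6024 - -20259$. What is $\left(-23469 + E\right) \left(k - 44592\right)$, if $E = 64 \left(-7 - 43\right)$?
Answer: $488282721$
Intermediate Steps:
$E = -3200$ ($E = 64 \left(-50\right) = -3200$)
$k = 26283$ ($k = 6024 + 20259 = 26283$)
$\left(-23469 + E\right) \left(k - 44592\right) = \left(-23469 - 3200\right) \left(26283 - 44592\right) = \left(-26669\right) \left(-18309\right) = 488282721$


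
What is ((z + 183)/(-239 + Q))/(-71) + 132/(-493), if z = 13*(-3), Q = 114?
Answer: -1100508/4375375 ≈ -0.25152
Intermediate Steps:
z = -39
((z + 183)/(-239 + Q))/(-71) + 132/(-493) = ((-39 + 183)/(-239 + 114))/(-71) + 132/(-493) = (144/(-125))*(-1/71) + 132*(-1/493) = (144*(-1/125))*(-1/71) - 132/493 = -144/125*(-1/71) - 132/493 = 144/8875 - 132/493 = -1100508/4375375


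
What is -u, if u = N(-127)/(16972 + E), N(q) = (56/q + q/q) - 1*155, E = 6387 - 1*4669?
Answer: 467/56515 ≈ 0.0082633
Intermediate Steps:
E = 1718 (E = 6387 - 4669 = 1718)
N(q) = -154 + 56/q (N(q) = (56/q + 1) - 155 = (1 + 56/q) - 155 = -154 + 56/q)
u = -467/56515 (u = (-154 + 56/(-127))/(16972 + 1718) = (-154 + 56*(-1/127))/18690 = (-154 - 56/127)*(1/18690) = -19614/127*1/18690 = -467/56515 ≈ -0.0082633)
-u = -1*(-467/56515) = 467/56515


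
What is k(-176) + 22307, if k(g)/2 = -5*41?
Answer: 21897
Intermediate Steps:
k(g) = -410 (k(g) = 2*(-5*41) = 2*(-205) = -410)
k(-176) + 22307 = -410 + 22307 = 21897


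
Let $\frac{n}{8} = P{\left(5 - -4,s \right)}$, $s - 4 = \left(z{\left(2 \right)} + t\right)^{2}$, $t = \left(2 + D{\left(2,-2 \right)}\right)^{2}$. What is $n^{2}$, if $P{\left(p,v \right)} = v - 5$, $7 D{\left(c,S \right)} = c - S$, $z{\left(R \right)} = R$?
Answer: $\frac{1975329055296}{5764801} \approx 3.4265 \cdot 10^{5}$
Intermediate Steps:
$D{\left(c,S \right)} = - \frac{S}{7} + \frac{c}{7}$ ($D{\left(c,S \right)} = \frac{c - S}{7} = - \frac{S}{7} + \frac{c}{7}$)
$t = \frac{324}{49}$ ($t = \left(2 + \left(\left(- \frac{1}{7}\right) \left(-2\right) + \frac{1}{7} \cdot 2\right)\right)^{2} = \left(2 + \left(\frac{2}{7} + \frac{2}{7}\right)\right)^{2} = \left(2 + \frac{4}{7}\right)^{2} = \left(\frac{18}{7}\right)^{2} = \frac{324}{49} \approx 6.6122$)
$s = \frac{187688}{2401}$ ($s = 4 + \left(2 + \frac{324}{49}\right)^{2} = 4 + \left(\frac{422}{49}\right)^{2} = 4 + \frac{178084}{2401} = \frac{187688}{2401} \approx 78.171$)
$P{\left(p,v \right)} = -5 + v$
$n = \frac{1405464}{2401}$ ($n = 8 \left(-5 + \frac{187688}{2401}\right) = 8 \cdot \frac{175683}{2401} = \frac{1405464}{2401} \approx 585.37$)
$n^{2} = \left(\frac{1405464}{2401}\right)^{2} = \frac{1975329055296}{5764801}$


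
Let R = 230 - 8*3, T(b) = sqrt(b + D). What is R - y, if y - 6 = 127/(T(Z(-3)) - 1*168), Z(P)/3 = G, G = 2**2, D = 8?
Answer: 1415534/7051 + 127*sqrt(5)/14102 ≈ 200.78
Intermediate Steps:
G = 4
Z(P) = 12 (Z(P) = 3*4 = 12)
T(b) = sqrt(8 + b) (T(b) = sqrt(b + 8) = sqrt(8 + b))
R = 206 (R = 230 - 1*24 = 230 - 24 = 206)
y = 6 + 127/(-168 + 2*sqrt(5)) (y = 6 + 127/(sqrt(8 + 12) - 1*168) = 6 + 127/(sqrt(20) - 168) = 6 + 127/(2*sqrt(5) - 168) = 6 + 127/(-168 + 2*sqrt(5)) ≈ 5.2234)
R - y = 206 - (36972/7051 - 127*sqrt(5)/14102) = 206 + (-36972/7051 + 127*sqrt(5)/14102) = 1415534/7051 + 127*sqrt(5)/14102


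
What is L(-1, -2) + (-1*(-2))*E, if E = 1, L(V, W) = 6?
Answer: 8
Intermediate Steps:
L(-1, -2) + (-1*(-2))*E = 6 - 1*(-2)*1 = 6 + 2*1 = 6 + 2 = 8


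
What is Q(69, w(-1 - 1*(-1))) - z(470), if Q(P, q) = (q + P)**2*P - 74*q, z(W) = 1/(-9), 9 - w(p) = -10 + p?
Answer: 4796371/9 ≈ 5.3293e+5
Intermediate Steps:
w(p) = 19 - p (w(p) = 9 - (-10 + p) = 9 + (10 - p) = 19 - p)
z(W) = -1/9
Q(P, q) = -74*q + P*(P + q)**2 (Q(P, q) = (P + q)**2*P - 74*q = P*(P + q)**2 - 74*q = -74*q + P*(P + q)**2)
Q(69, w(-1 - 1*(-1))) - z(470) = (-74*(19 - (-1 - 1*(-1))) + 69*(69 + (19 - (-1 - 1*(-1))))**2) - 1*(-1/9) = (-74*(19 - (-1 + 1)) + 69*(69 + (19 - (-1 + 1)))**2) + 1/9 = (-74*(19 - 1*0) + 69*(69 + (19 - 1*0))**2) + 1/9 = (-74*(19 + 0) + 69*(69 + (19 + 0))**2) + 1/9 = (-74*19 + 69*(69 + 19)**2) + 1/9 = (-1406 + 69*88**2) + 1/9 = (-1406 + 69*7744) + 1/9 = (-1406 + 534336) + 1/9 = 532930 + 1/9 = 4796371/9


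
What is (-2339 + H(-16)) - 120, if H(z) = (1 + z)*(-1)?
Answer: -2444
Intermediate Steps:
H(z) = -1 - z
(-2339 + H(-16)) - 120 = (-2339 + (-1 - 1*(-16))) - 120 = (-2339 + (-1 + 16)) - 120 = (-2339 + 15) - 120 = -2324 - 120 = -2444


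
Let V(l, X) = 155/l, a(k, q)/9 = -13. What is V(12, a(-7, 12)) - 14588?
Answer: -174901/12 ≈ -14575.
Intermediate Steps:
a(k, q) = -117 (a(k, q) = 9*(-13) = -117)
V(12, a(-7, 12)) - 14588 = 155/12 - 14588 = -174901/12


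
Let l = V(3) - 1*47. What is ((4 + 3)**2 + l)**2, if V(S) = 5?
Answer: 49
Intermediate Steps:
l = -42 (l = 5 - 1*47 = 5 - 47 = -42)
((4 + 3)**2 + l)**2 = ((4 + 3)**2 - 42)**2 = (7**2 - 42)**2 = (49 - 42)**2 = 7**2 = 49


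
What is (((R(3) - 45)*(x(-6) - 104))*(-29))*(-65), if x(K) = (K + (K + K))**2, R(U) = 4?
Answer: -17002700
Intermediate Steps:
x(K) = 9*K**2 (x(K) = (K + 2*K)**2 = (3*K)**2 = 9*K**2)
(((R(3) - 45)*(x(-6) - 104))*(-29))*(-65) = (((4 - 45)*(9*(-6)**2 - 104))*(-29))*(-65) = (-41*(9*36 - 104)*(-29))*(-65) = (-41*(324 - 104)*(-29))*(-65) = (-41*220*(-29))*(-65) = -9020*(-29)*(-65) = 261580*(-65) = -17002700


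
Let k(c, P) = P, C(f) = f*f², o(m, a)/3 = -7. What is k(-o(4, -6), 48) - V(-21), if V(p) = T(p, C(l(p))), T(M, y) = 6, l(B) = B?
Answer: 42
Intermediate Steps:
o(m, a) = -21 (o(m, a) = 3*(-7) = -21)
C(f) = f³
V(p) = 6
k(-o(4, -6), 48) - V(-21) = 48 - 1*6 = 48 - 6 = 42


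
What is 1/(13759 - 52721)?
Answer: -1/38962 ≈ -2.5666e-5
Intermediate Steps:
1/(13759 - 52721) = 1/(-38962) = -1/38962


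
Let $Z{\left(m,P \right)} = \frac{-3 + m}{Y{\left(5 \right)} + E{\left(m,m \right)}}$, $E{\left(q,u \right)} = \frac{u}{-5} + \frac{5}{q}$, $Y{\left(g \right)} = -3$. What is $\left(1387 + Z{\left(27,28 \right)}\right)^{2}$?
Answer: $\frac{2356050013249}{1229881} \approx 1.9157 \cdot 10^{6}$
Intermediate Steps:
$E{\left(q,u \right)} = \frac{5}{q} - \frac{u}{5}$ ($E{\left(q,u \right)} = u \left(- \frac{1}{5}\right) + \frac{5}{q} = - \frac{u}{5} + \frac{5}{q} = \frac{5}{q} - \frac{u}{5}$)
$Z{\left(m,P \right)} = \frac{-3 + m}{-3 + \frac{5}{m} - \frac{m}{5}}$ ($Z{\left(m,P \right)} = \frac{-3 + m}{-3 - \left(- \frac{5}{m} + \frac{m}{5}\right)} = \frac{-3 + m}{-3 + \frac{5}{m} - \frac{m}{5}}$)
$\left(1387 + Z{\left(27,28 \right)}\right)^{2} = \left(1387 - \frac{135 \left(-3 + 27\right)}{-25 + 27 \left(15 + 27\right)}\right)^{2} = \left(1387 - 135 \frac{1}{-25 + 27 \cdot 42} \cdot 24\right)^{2} = \left(1387 - 135 \frac{1}{-25 + 1134} \cdot 24\right)^{2} = \left(1387 - 135 \cdot \frac{1}{1109} \cdot 24\right)^{2} = \left(1387 - \frac{3240}{1109}\right)^{2} = \left(\frac{1534943}{1109}\right)^{2} = \frac{2356050013249}{1229881}$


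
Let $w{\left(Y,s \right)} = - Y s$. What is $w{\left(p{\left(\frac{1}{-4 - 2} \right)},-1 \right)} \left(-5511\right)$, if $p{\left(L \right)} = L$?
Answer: $\frac{1837}{2} \approx 918.5$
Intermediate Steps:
$w{\left(Y,s \right)} = - Y s$
$w{\left(p{\left(\frac{1}{-4 - 2} \right)},-1 \right)} \left(-5511\right) = \left(-1\right) \frac{1}{-4 - 2} \left(-1\right) \left(-5511\right) = \left(-1\right) \frac{1}{-6} \left(-1\right) \left(-5511\right) = \left(-1\right) \left(- \frac{1}{6}\right) \left(-1\right) \left(-5511\right) = \left(- \frac{1}{6}\right) \left(-5511\right) = \frac{1837}{2}$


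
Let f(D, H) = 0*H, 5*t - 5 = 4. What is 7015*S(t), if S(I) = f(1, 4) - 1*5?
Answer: -35075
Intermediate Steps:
t = 9/5 (t = 1 + (⅕)*4 = 1 + ⅘ = 9/5 ≈ 1.8000)
f(D, H) = 0
S(I) = -5 (S(I) = 0 - 1*5 = 0 - 5 = -5)
7015*S(t) = 7015*(-5) = -35075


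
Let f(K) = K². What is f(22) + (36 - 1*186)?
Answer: 334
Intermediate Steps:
f(22) + (36 - 1*186) = 22² + (36 - 1*186) = 484 + (36 - 186) = 484 - 150 = 334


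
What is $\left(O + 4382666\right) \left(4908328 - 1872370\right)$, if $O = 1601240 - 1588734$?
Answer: $13343557594776$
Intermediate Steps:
$O = 12506$
$\left(O + 4382666\right) \left(4908328 - 1872370\right) = \left(12506 + 4382666\right) \left(4908328 - 1872370\right) = 4395172 \cdot 3035958 = 13343557594776$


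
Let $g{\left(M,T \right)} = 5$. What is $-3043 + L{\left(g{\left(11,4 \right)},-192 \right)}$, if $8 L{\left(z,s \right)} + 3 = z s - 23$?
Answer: $- \frac{12665}{4} \approx -3166.3$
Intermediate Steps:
$L{\left(z,s \right)} = - \frac{13}{4} + \frac{s z}{8}$ ($L{\left(z,s \right)} = - \frac{3}{8} + \frac{z s - 23}{8} = - \frac{3}{8} + \frac{s z - 23}{8} = - \frac{3}{8} + \frac{-23 + s z}{8} = - \frac{3}{8} + \left(- \frac{23}{8} + \frac{s z}{8}\right) = - \frac{13}{4} + \frac{s z}{8}$)
$-3043 + L{\left(g{\left(11,4 \right)},-192 \right)} = -3043 + \left(- \frac{13}{4} + \frac{1}{8} \left(-192\right) 5\right) = -3043 - \frac{493}{4} = - \frac{12665}{4}$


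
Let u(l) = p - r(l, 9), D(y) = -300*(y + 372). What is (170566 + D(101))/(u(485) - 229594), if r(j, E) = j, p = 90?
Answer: -28666/229989 ≈ -0.12464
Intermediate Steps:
D(y) = -111600 - 300*y (D(y) = -300*(372 + y) = -111600 - 300*y)
u(l) = 90 - l
(170566 + D(101))/(u(485) - 229594) = (170566 + (-111600 - 300*101))/((90 - 1*485) - 229594) = (170566 + (-111600 - 30300))/((90 - 485) - 229594) = (170566 - 141900)/(-395 - 229594) = 28666/(-229989) = 28666*(-1/229989) = -28666/229989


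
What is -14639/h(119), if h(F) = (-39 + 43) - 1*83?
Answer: 14639/79 ≈ 185.30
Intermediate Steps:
h(F) = -79 (h(F) = 4 - 83 = -79)
-14639/h(119) = -14639/(-79) = -14639*(-1/79) = 14639/79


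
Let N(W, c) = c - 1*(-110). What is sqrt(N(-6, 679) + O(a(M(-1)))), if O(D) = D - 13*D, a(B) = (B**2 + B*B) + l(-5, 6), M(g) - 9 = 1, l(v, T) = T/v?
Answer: 3*I*sqrt(4435)/5 ≈ 39.957*I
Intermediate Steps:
M(g) = 10 (M(g) = 9 + 1 = 10)
N(W, c) = 110 + c (N(W, c) = c + 110 = 110 + c)
a(B) = -6/5 + 2*B**2 (a(B) = (B**2 + B*B) + 6/(-5) = (B**2 + B**2) + 6*(-1/5) = 2*B**2 - 6/5 = -6/5 + 2*B**2)
O(D) = -12*D
sqrt(N(-6, 679) + O(a(M(-1)))) = sqrt((110 + 679) - 12*(-6/5 + 2*10**2)) = sqrt(789 - 12*(-6/5 + 2*100)) = sqrt(789 - 12*(-6/5 + 200)) = sqrt(789 - 12*994/5) = sqrt(789 - 11928/5) = sqrt(-7983/5) = 3*I*sqrt(4435)/5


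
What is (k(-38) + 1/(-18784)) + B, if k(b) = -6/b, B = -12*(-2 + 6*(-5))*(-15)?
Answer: -2055664627/356896 ≈ -5759.8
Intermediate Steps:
B = -5760 (B = -12*(-2 - 30)*(-15) = -12*(-32)*(-15) = 384*(-15) = -5760)
(k(-38) + 1/(-18784)) + B = (-6/(-38) + 1/(-18784)) - 5760 = (-6*(-1/38) - 1/18784) - 5760 = (3/19 - 1/18784) - 5760 = 56333/356896 - 5760 = -2055664627/356896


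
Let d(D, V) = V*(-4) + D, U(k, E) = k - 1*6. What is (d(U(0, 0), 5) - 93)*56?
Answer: -6664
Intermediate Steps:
U(k, E) = -6 + k (U(k, E) = k - 6 = -6 + k)
d(D, V) = D - 4*V (d(D, V) = -4*V + D = D - 4*V)
(d(U(0, 0), 5) - 93)*56 = (((-6 + 0) - 4*5) - 93)*56 = ((-6 - 20) - 93)*56 = (-26 - 93)*56 = -119*56 = -6664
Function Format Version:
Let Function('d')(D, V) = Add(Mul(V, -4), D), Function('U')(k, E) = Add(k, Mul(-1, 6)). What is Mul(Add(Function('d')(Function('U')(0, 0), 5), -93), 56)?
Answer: -6664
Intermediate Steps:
Function('U')(k, E) = Add(-6, k) (Function('U')(k, E) = Add(k, -6) = Add(-6, k))
Function('d')(D, V) = Add(D, Mul(-4, V)) (Function('d')(D, V) = Add(Mul(-4, V), D) = Add(D, Mul(-4, V)))
Mul(Add(Function('d')(Function('U')(0, 0), 5), -93), 56) = Mul(Add(Add(Add(-6, 0), Mul(-4, 5)), -93), 56) = Mul(Add(Add(-6, -20), -93), 56) = Mul(Add(-26, -93), 56) = Mul(-119, 56) = -6664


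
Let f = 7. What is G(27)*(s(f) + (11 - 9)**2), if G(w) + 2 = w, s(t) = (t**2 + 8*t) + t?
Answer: 2900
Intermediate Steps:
s(t) = t**2 + 9*t
G(w) = -2 + w
G(27)*(s(f) + (11 - 9)**2) = (-2 + 27)*(7*(9 + 7) + (11 - 9)**2) = 25*(7*16 + 2**2) = 25*(112 + 4) = 25*116 = 2900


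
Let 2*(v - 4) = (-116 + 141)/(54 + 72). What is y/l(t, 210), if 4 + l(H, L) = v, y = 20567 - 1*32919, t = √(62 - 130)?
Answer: -3112704/25 ≈ -1.2451e+5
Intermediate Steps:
t = 2*I*√17 (t = √(-68) = 2*I*√17 ≈ 8.2462*I)
y = -12352 (y = 20567 - 32919 = -12352)
v = 1033/252 (v = 4 + ((-116 + 141)/(54 + 72))/2 = 4 + (25/126)/2 = 4 + (25*(1/126))/2 = 4 + (½)*(25/126) = 4 + 25/252 = 1033/252 ≈ 4.0992)
l(H, L) = 25/252 (l(H, L) = -4 + 1033/252 = 25/252)
y/l(t, 210) = -12352/25/252 = -12352*252/25 = -3112704/25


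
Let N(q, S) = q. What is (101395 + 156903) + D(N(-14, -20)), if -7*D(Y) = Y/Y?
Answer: 1808085/7 ≈ 2.5830e+5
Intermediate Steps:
D(Y) = -⅐ (D(Y) = -Y/(7*Y) = -⅐*1 = -⅐)
(101395 + 156903) + D(N(-14, -20)) = (101395 + 156903) - ⅐ = 258298 - ⅐ = 1808085/7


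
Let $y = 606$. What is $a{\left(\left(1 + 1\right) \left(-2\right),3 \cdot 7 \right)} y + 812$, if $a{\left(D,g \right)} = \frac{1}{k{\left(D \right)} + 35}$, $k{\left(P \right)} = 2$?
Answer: $\frac{30650}{37} \approx 828.38$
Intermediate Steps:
$a{\left(D,g \right)} = \frac{1}{37}$ ($a{\left(D,g \right)} = \frac{1}{2 + 35} = \frac{1}{37}$)
$a{\left(\left(1 + 1\right) \left(-2\right),3 \cdot 7 \right)} y + 812 = \frac{1}{37} \cdot 606 + 812 = \frac{606}{37} + 812 = \frac{30650}{37}$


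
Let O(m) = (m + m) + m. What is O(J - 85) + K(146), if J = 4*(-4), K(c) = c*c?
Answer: 21013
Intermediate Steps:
K(c) = c²
J = -16
O(m) = 3*m (O(m) = 2*m + m = 3*m)
O(J - 85) + K(146) = 3*(-16 - 85) + 146² = 3*(-101) + 21316 = -303 + 21316 = 21013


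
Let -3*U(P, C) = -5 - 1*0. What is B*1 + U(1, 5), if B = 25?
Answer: 80/3 ≈ 26.667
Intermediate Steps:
U(P, C) = 5/3 (U(P, C) = -(-5 - 1*0)/3 = -(-5 + 0)/3 = -⅓*(-5) = 5/3)
B*1 + U(1, 5) = 25*1 + 5/3 = 25 + 5/3 = 80/3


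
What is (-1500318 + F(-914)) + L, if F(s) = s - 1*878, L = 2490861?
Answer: 988751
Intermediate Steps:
F(s) = -878 + s (F(s) = s - 878 = -878 + s)
(-1500318 + F(-914)) + L = (-1500318 + (-878 - 914)) + 2490861 = (-1500318 - 1792) + 2490861 = -1502110 + 2490861 = 988751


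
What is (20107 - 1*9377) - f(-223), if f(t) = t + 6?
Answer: 10947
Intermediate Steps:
f(t) = 6 + t
(20107 - 1*9377) - f(-223) = (20107 - 1*9377) - (6 - 223) = (20107 - 9377) - 1*(-217) = 10730 + 217 = 10947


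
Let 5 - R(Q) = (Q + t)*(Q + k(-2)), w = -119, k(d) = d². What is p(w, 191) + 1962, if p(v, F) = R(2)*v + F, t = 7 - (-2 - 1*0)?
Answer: 9412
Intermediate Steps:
t = 9 (t = 7 - (-2 + 0) = 7 - 1*(-2) = 7 + 2 = 9)
R(Q) = 5 - (4 + Q)*(9 + Q) (R(Q) = 5 - (Q + 9)*(Q + (-2)²) = 5 - (9 + Q)*(Q + 4) = 5 - (9 + Q)*(4 + Q) = 5 - (4 + Q)*(9 + Q))
p(v, F) = F - 61*v (p(v, F) = (-31 - 1*2² - 13*2)*v + F = (-31 - 1*4 - 26)*v + F = (-31 - 4 - 26)*v + F = -61*v + F = F - 61*v)
p(w, 191) + 1962 = (191 - 61*(-119)) + 1962 = (191 + 7259) + 1962 = 7450 + 1962 = 9412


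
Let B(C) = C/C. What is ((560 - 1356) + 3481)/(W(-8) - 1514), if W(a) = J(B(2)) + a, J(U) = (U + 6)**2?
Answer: -895/491 ≈ -1.8228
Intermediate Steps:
B(C) = 1
J(U) = (6 + U)**2
W(a) = 49 + a (W(a) = (6 + 1)**2 + a = 7**2 + a = 49 + a)
((560 - 1356) + 3481)/(W(-8) - 1514) = ((560 - 1356) + 3481)/((49 - 8) - 1514) = (-796 + 3481)/(41 - 1514) = 2685/(-1473) = 2685*(-1/1473) = -895/491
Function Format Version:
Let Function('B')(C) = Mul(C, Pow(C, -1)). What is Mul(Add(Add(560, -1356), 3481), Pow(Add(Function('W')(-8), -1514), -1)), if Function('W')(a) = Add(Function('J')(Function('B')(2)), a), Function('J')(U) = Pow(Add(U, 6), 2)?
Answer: Rational(-895, 491) ≈ -1.8228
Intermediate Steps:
Function('B')(C) = 1
Function('J')(U) = Pow(Add(6, U), 2)
Function('W')(a) = Add(49, a) (Function('W')(a) = Add(Pow(Add(6, 1), 2), a) = Add(Pow(7, 2), a) = Add(49, a))
Mul(Add(Add(560, -1356), 3481), Pow(Add(Function('W')(-8), -1514), -1)) = Mul(Add(Add(560, -1356), 3481), Pow(Add(Add(49, -8), -1514), -1)) = Mul(Add(-796, 3481), Pow(Add(41, -1514), -1)) = Mul(2685, Pow(-1473, -1)) = Mul(2685, Rational(-1, 1473)) = Rational(-895, 491)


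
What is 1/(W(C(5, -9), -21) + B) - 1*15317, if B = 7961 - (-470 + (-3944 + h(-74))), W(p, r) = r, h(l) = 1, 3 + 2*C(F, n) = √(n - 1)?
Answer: -189210900/12353 ≈ -15317.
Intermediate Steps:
C(F, n) = -3/2 + √(-1 + n)/2 (C(F, n) = -3/2 + √(n - 1)/2 = -3/2 + √(-1 + n)/2)
B = 12374 (B = 7961 - (-470 + (-3944 + 1)) = 7961 - (-470 - 3943) = 7961 - 1*(-4413) = 7961 + 4413 = 12374)
1/(W(C(5, -9), -21) + B) - 1*15317 = 1/(-21 + 12374) - 1*15317 = 1/12353 - 15317 = -189210900/12353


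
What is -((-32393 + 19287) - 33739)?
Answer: 46845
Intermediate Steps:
-((-32393 + 19287) - 33739) = -(-13106 - 33739) = -1*(-46845) = 46845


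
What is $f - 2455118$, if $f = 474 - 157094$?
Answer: $-2611738$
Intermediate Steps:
$f = -156620$ ($f = 474 - 157094 = -156620$)
$f - 2455118 = -156620 - 2455118 = -2611738$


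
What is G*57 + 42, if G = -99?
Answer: -5601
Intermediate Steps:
G*57 + 42 = -99*57 + 42 = -5643 + 42 = -5601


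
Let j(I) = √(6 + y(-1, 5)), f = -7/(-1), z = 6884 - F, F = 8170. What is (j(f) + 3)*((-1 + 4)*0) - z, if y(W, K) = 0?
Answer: 1286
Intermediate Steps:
z = -1286 (z = 6884 - 1*8170 = 6884 - 8170 = -1286)
f = 7 (f = -7*(-1) = 7)
j(I) = √6 (j(I) = √(6 + 0) = √6)
(j(f) + 3)*((-1 + 4)*0) - z = (√6 + 3)*((-1 + 4)*0) - 1*(-1286) = (3 + √6)*(3*0) + 1286 = (3 + √6)*0 + 1286 = 0 + 1286 = 1286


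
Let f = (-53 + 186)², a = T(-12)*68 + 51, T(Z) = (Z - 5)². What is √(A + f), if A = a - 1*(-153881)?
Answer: √191273 ≈ 437.35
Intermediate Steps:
T(Z) = (-5 + Z)²
a = 19703 (a = (-5 - 12)²*68 + 51 = (-17)²*68 + 51 = 289*68 + 51 = 19652 + 51 = 19703)
A = 173584 (A = 19703 - 1*(-153881) = 19703 + 153881 = 173584)
f = 17689 (f = 133² = 17689)
√(A + f) = √(173584 + 17689) = √191273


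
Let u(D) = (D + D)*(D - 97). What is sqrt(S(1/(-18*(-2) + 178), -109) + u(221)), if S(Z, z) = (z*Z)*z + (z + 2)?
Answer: sqrt(2507629530)/214 ≈ 234.00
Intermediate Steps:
u(D) = 2*D*(-97 + D) (u(D) = (2*D)*(-97 + D) = 2*D*(-97 + D))
S(Z, z) = 2 + z + Z*z**2 (S(Z, z) = (Z*z)*z + (2 + z) = Z*z**2 + (2 + z) = 2 + z + Z*z**2)
sqrt(S(1/(-18*(-2) + 178), -109) + u(221)) = sqrt((2 - 109 + (-109)**2/(-18*(-2) + 178)) + 2*221*(-97 + 221)) = sqrt((2 - 109 + 11881/(36 + 178)) + 2*221*124) = sqrt((2 - 109 + 11881/214) + 54808) = sqrt(-11017/214 + 54808) = sqrt(11717895/214) = sqrt(2507629530)/214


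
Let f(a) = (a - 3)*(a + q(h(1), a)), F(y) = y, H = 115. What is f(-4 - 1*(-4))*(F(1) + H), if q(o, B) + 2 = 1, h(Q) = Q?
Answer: 348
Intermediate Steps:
q(o, B) = -1 (q(o, B) = -2 + 1 = -1)
f(a) = (-1 + a)*(-3 + a) (f(a) = (a - 3)*(a - 1) = (-3 + a)*(-1 + a) = (-1 + a)*(-3 + a))
f(-4 - 1*(-4))*(F(1) + H) = (3 + (-4 - 1*(-4))² - 4*(-4 - 1*(-4)))*(1 + 115) = (3 + (-4 + 4)² - 4*(-4 + 4))*116 = (3 + 0² - 4*0)*116 = (3 + 0 + 0)*116 = 3*116 = 348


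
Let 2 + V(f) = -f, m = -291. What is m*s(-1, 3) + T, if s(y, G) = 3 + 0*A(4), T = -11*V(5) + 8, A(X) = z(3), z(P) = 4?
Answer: -788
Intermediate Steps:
A(X) = 4
V(f) = -2 - f
T = 85 (T = -11*(-2 - 1*5) + 8 = -11*(-2 - 5) + 8 = -11*(-7) + 8 = 77 + 8 = 85)
s(y, G) = 3 (s(y, G) = 3 + 0*4 = 3 + 0 = 3)
m*s(-1, 3) + T = -291*3 + 85 = -873 + 85 = -788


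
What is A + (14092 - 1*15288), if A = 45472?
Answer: 44276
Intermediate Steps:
A + (14092 - 1*15288) = 45472 + (14092 - 1*15288) = 45472 + (14092 - 15288) = 45472 - 1196 = 44276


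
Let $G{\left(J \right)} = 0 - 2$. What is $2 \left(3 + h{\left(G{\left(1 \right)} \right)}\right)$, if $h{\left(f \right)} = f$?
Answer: $2$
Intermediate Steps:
$G{\left(J \right)} = -2$
$2 \left(3 + h{\left(G{\left(1 \right)} \right)}\right) = 2 \left(3 - 2\right) = 2 \cdot 1 = 2$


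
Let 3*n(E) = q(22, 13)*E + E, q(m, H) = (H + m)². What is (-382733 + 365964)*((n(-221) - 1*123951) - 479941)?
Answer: 34923488318/3 ≈ 1.1641e+10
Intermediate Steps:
n(E) = 1226*E/3 (n(E) = ((13 + 22)²*E + E)/3 = (35²*E + E)/3 = (1225*E + E)/3 = (1226*E)/3 = 1226*E/3)
(-382733 + 365964)*((n(-221) - 1*123951) - 479941) = (-382733 + 365964)*(((1226/3)*(-221) - 1*123951) - 479941) = -16769*((-270946/3 - 123951) - 479941) = -16769*(-642799/3 - 479941) = -16769*(-2082622/3) = 34923488318/3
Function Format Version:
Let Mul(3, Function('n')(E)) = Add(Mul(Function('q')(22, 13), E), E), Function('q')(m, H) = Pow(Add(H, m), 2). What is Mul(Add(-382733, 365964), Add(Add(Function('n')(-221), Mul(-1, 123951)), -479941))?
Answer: Rational(34923488318, 3) ≈ 1.1641e+10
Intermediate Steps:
Function('n')(E) = Mul(Rational(1226, 3), E) (Function('n')(E) = Mul(Rational(1, 3), Add(Mul(Pow(Add(13, 22), 2), E), E)) = Mul(Rational(1, 3), Add(Mul(Pow(35, 2), E), E)) = Mul(Rational(1, 3), Add(Mul(1225, E), E)) = Mul(Rational(1, 3), Mul(1226, E)) = Mul(Rational(1226, 3), E))
Mul(Add(-382733, 365964), Add(Add(Function('n')(-221), Mul(-1, 123951)), -479941)) = Mul(Add(-382733, 365964), Add(Add(Mul(Rational(1226, 3), -221), Mul(-1, 123951)), -479941)) = Mul(-16769, Add(Add(Rational(-270946, 3), -123951), -479941)) = Mul(-16769, Add(Rational(-642799, 3), -479941)) = Mul(-16769, Rational(-2082622, 3)) = Rational(34923488318, 3)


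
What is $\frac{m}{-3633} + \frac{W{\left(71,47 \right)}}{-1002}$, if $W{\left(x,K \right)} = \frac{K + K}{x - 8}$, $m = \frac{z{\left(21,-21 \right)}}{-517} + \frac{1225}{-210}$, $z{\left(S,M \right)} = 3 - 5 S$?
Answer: $\frac{351529}{5646052566} \approx 6.2261 \cdot 10^{-5}$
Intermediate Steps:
$m = - \frac{17483}{3102}$ ($m = \frac{3 - 105}{-517} + \frac{1225}{-210} = \left(3 - 105\right) \left(- \frac{1}{517}\right) + 1225 \left(- \frac{1}{210}\right) = \left(-102\right) \left(- \frac{1}{517}\right) - \frac{35}{6} = \frac{102}{517} - \frac{35}{6} = - \frac{17483}{3102} \approx -5.636$)
$W{\left(x,K \right)} = \frac{2 K}{-8 + x}$
$\frac{m}{-3633} + \frac{W{\left(71,47 \right)}}{-1002} = - \frac{17483}{3102 \left(-3633\right)} + \frac{2 \cdot 47 \frac{1}{-8 + 71}}{-1002} = \left(- \frac{17483}{3102}\right) \left(- \frac{1}{3633}\right) + 2 \cdot 47 \cdot \frac{1}{63} \left(- \frac{1}{1002}\right) = \frac{17483}{11269566} + 2 \cdot 47 \cdot \frac{1}{63} \left(- \frac{1}{1002}\right) = \frac{17483}{11269566} + \frac{94}{63} \left(- \frac{1}{1002}\right) = \frac{17483}{11269566} - \frac{47}{31563} = \frac{351529}{5646052566}$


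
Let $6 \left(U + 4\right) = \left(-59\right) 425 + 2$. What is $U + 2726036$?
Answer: $\frac{16331119}{6} \approx 2.7219 \cdot 10^{6}$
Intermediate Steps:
$U = - \frac{25097}{6}$ ($U = -4 + \frac{\left(-59\right) 425 + 2}{6} = -4 + \frac{-25075 + 2}{6} = -4 + \frac{1}{6} \left(-25073\right) = -4 - \frac{25073}{6} = - \frac{25097}{6} \approx -4182.8$)
$U + 2726036 = - \frac{25097}{6} + 2726036 = \frac{16331119}{6}$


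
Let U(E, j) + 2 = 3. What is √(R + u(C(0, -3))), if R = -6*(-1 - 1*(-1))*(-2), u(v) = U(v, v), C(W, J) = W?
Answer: 1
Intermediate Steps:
U(E, j) = 1 (U(E, j) = -2 + 3 = 1)
u(v) = 1
R = 0 (R = -6*(-1 + 1)*(-2) = -6*0*(-2) = 0*(-2) = 0)
√(R + u(C(0, -3))) = √(0 + 1) = √1 = 1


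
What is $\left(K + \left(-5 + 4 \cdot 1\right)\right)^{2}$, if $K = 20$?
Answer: $361$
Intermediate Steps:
$\left(K + \left(-5 + 4 \cdot 1\right)\right)^{2} = \left(20 + \left(-5 + 4 \cdot 1\right)\right)^{2} = \left(20 + \left(-5 + 4\right)\right)^{2} = \left(20 - 1\right)^{2} = 19^{2} = 361$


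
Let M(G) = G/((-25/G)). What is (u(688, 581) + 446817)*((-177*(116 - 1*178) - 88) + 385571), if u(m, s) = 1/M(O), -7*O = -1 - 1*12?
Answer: 29936804265536/169 ≈ 1.7714e+11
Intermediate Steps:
O = 13/7 (O = -(-1 - 1*12)/7 = -(-1 - 12)/7 = -⅐*(-13) = 13/7 ≈ 1.8571)
M(G) = -G²/25 (M(G) = G*(-G/25) = -G²/25)
u(m, s) = -1225/169 (u(m, s) = 1/(-(13/7)²/25) = 1/(-1/25*169/49) = 1/(-169/1225) = -1225/169)
(u(688, 581) + 446817)*((-177*(116 - 1*178) - 88) + 385571) = (-1225/169 + 446817)*((-177*(116 - 1*178) - 88) + 385571) = 75510848*((-177*(116 - 178) - 88) + 385571)/169 = 75510848*((-177*(-62) - 88) + 385571)/169 = 75510848*((10974 - 88) + 385571)/169 = 75510848*(10886 + 385571)/169 = (75510848/169)*396457 = 29936804265536/169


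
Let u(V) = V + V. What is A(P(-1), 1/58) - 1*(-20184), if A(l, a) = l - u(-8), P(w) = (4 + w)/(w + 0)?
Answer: 20197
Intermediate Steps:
P(w) = (4 + w)/w
u(V) = 2*V
A(l, a) = 16 + l (A(l, a) = l - 2*(-8) = l - 1*(-16) = l + 16 = 16 + l)
A(P(-1), 1/58) - 1*(-20184) = (16 + (4 - 1)/(-1)) - 1*(-20184) = (16 - 1*3) + 20184 = (16 - 3) + 20184 = 13 + 20184 = 20197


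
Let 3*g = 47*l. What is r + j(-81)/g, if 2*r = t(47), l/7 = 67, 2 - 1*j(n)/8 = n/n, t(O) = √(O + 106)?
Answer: 24/22043 + 3*√17/2 ≈ 6.1857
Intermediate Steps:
t(O) = √(106 + O)
j(n) = 8 (j(n) = 16 - 8*n/n = 16 - 8*1 = 16 - 8 = 8)
l = 469 (l = 7*67 = 469)
r = 3*√17/2 (r = √(106 + 47)/2 = √153/2 = (3*√17)/2 = 3*√17/2 ≈ 6.1847)
g = 22043/3 (g = (47*469)/3 = (⅓)*22043 = 22043/3 ≈ 7347.7)
r + j(-81)/g = 3*√17/2 + 8/(22043/3) = 3*√17/2 + 8*(3/22043) = 3*√17/2 + 24/22043 = 24/22043 + 3*√17/2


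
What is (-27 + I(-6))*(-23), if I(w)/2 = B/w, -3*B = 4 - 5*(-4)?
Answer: 1679/3 ≈ 559.67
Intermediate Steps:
B = -8 (B = -(4 - 5*(-4))/3 = -(4 + 20)/3 = -⅓*24 = -8)
I(w) = -16/w (I(w) = 2*(-8/w) = -16/w)
(-27 + I(-6))*(-23) = (-27 - 16/(-6))*(-23) = (-27 - 16*(-⅙))*(-23) = (-27 + 8/3)*(-23) = -73/3*(-23) = 1679/3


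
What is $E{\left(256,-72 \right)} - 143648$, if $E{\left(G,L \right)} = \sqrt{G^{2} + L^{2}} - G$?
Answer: $-143904 + 8 \sqrt{1105} \approx -1.4364 \cdot 10^{5}$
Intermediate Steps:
$E{\left(256,-72 \right)} - 143648 = \left(\sqrt{256^{2} + \left(-72\right)^{2}} - 256\right) - 143648 = \left(\sqrt{65536 + 5184} - 256\right) - 143648 = \left(\sqrt{70720} - 256\right) - 143648 = \left(8 \sqrt{1105} - 256\right) - 143648 = \left(-256 + 8 \sqrt{1105}\right) - 143648 = -143904 + 8 \sqrt{1105}$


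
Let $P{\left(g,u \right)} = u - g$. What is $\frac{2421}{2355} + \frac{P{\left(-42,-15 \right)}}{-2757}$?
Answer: $\frac{734568}{721415} \approx 1.0182$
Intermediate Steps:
$\frac{2421}{2355} + \frac{P{\left(-42,-15 \right)}}{-2757} = \frac{2421}{2355} + \frac{-15 - -42}{-2757} = 2421 \cdot \frac{1}{2355} + \left(-15 + 42\right) \left(- \frac{1}{2757}\right) = \frac{807}{785} + 27 \left(- \frac{1}{2757}\right) = \frac{807}{785} - \frac{9}{919} = \frac{734568}{721415}$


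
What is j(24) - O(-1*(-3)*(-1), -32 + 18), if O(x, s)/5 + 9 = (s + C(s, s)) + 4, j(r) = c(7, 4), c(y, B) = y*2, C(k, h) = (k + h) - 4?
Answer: 269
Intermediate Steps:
C(k, h) = -4 + h + k (C(k, h) = (h + k) - 4 = -4 + h + k)
c(y, B) = 2*y
j(r) = 14 (j(r) = 2*7 = 14)
O(x, s) = -45 + 15*s (O(x, s) = -45 + 5*((s + (-4 + s + s)) + 4) = -45 + 5*((s + (-4 + 2*s)) + 4) = -45 + 5*((-4 + 3*s) + 4) = -45 + 5*(3*s) = -45 + 15*s)
j(24) - O(-1*(-3)*(-1), -32 + 18) = 14 - (-45 + 15*(-32 + 18)) = 14 - (-45 + 15*(-14)) = 14 - (-45 - 210) = 14 - 1*(-255) = 14 + 255 = 269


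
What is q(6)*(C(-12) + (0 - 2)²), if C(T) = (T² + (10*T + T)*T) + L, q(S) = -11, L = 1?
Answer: -19063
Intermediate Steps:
C(T) = 1 + 12*T² (C(T) = (T² + (10*T + T)*T) + 1 = (T² + (11*T)*T) + 1 = (T² + 11*T²) + 1 = 12*T² + 1 = 1 + 12*T²)
q(6)*(C(-12) + (0 - 2)²) = -11*((1 + 12*(-12)²) + (0 - 2)²) = -11*((1 + 12*144) + (-2)²) = -11*((1 + 1728) + 4) = -11*(1729 + 4) = -11*1733 = -19063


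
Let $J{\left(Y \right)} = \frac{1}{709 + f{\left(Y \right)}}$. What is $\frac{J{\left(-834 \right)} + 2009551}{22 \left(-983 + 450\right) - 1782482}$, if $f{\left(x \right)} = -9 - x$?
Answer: $- \frac{3082651235}{2752315072} \approx -1.12$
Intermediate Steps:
$J{\left(Y \right)} = \frac{1}{700 - Y}$ ($J{\left(Y \right)} = \frac{1}{709 - \left(9 + Y\right)} = \frac{1}{700 - Y}$)
$\frac{J{\left(-834 \right)} + 2009551}{22 \left(-983 + 450\right) - 1782482} = \frac{- \frac{1}{-700 - 834} + 2009551}{22 \left(-983 + 450\right) - 1782482} = \frac{- \frac{1}{-1534} + 2009551}{22 \left(-533\right) - 1782482} = \frac{\left(-1\right) \left(- \frac{1}{1534}\right) + 2009551}{-11726 - 1782482} = \frac{\frac{1}{1534} + 2009551}{-1794208} = \frac{3082651235}{1534} \left(- \frac{1}{1794208}\right) = - \frac{3082651235}{2752315072}$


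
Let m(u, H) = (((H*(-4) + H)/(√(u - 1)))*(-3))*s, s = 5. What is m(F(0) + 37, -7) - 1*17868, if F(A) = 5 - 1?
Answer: -17868 - 63*√10/4 ≈ -17918.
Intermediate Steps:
F(A) = 4
m(u, H) = 45*H/√(-1 + u) (m(u, H) = (((H*(-4) + H)/(√(u - 1)))*(-3))*5 = (((-4*H + H)/(√(-1 + u)))*(-3))*5 = (((-3*H)/√(-1 + u))*(-3))*5 = (-3*H/√(-1 + u)*(-3))*5 = (9*H/√(-1 + u))*5 = 45*H/√(-1 + u))
m(F(0) + 37, -7) - 1*17868 = 45*(-7)/√(-1 + (4 + 37)) - 1*17868 = 45*(-7)/√(-1 + 41) - 17868 = 45*(-7)/√40 - 17868 = 45*(-7)*(√10/20) - 17868 = -63*√10/4 - 17868 = -17868 - 63*√10/4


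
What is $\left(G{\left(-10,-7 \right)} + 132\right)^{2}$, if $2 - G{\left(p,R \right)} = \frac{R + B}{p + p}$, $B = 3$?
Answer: $\frac{447561}{25} \approx 17902.0$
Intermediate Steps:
$G{\left(p,R \right)} = 2 - \frac{3 + R}{2 p}$ ($G{\left(p,R \right)} = 2 - \frac{R + 3}{p + p} = 2 - \frac{3 + R}{2 p}$)
$\left(G{\left(-10,-7 \right)} + 132\right)^{2} = \left(\frac{-3 - -7 + 4 \left(-10\right)}{2 \left(-10\right)} + 132\right)^{2} = \left(\frac{1}{2} \left(- \frac{1}{10}\right) \left(-3 + 7 - 40\right) + 132\right)^{2} = \left(\frac{1}{2} \left(- \frac{1}{10}\right) \left(-36\right) + 132\right)^{2} = \left(\frac{9}{5} + 132\right)^{2} = \left(\frac{669}{5}\right)^{2} = \frac{447561}{25}$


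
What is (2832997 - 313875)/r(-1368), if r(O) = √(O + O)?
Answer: -1259561*I*√19/114 ≈ -48161.0*I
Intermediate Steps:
r(O) = √2*√O (r(O) = √(2*O) = √2*√O)
(2832997 - 313875)/r(-1368) = (2832997 - 313875)/((√2*√(-1368))) = 2519122/((√2*(6*I*√38))) = 2519122/((12*I*√19)) = 2519122*(-I*√19/228) = -1259561*I*√19/114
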